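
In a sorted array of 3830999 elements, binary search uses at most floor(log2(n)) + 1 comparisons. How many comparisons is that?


Halving sequence: 3830999 -> 1915499 -> 957749 -> 478874 -> 239437 -> 119718 -> 59859 -> 29929 -> 14964 -> 7482 -> 3741 -> 1870 -> 935 -> 467 -> 233 -> 116 -> 58 -> 29 -> 14 -> 7 -> 3 -> 1
Number of halvings = 21
Max comparisons = 21 + 1 = 22


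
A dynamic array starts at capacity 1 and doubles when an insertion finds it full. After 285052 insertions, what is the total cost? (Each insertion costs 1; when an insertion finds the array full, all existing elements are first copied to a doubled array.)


Insertion cost: 285052 (one per element)
Resizes occur just before inserting elements 2, 3, 5, 9, ...
Elements copied at each resize: 1 + 2 + 4 + 8 + 16 + 32 + 64 + 128 + 256 + 512 + 1024 + 2048 + 4096 + 8192 + 16384 + 32768 + 65536 + 131072 + 262144
Sum of copies = 524287 (geometric series: 2^k - 1)
Total = 285052 + 524287 = 809339


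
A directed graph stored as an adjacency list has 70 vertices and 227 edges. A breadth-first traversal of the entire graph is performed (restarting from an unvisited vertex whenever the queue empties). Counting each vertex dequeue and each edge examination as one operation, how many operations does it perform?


A full BFS traversal dequeues each vertex once and examines each edge once.
Vertex visits: 70
Edge visits: 227
V + E = 70 + 227 = 297


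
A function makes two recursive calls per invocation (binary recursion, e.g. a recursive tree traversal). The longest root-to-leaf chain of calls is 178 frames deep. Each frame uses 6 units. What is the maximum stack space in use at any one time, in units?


Binary recursion: the two calls run one after the other, so only one root-to-leaf chain of frames is on the stack at a time.
Maximum depth (longest chain) = 178 frames
Each frame = 6 units
Max stack space = 178 * 6 = 1068


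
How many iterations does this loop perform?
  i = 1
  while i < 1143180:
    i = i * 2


The loop variable doubles each iteration:
i = 1 -> 2 -> 4 -> 8 -> 16 -> 32 -> 64 -> 128 -> 256 -> 512 -> 1024 -> 2048 -> 4096 -> 8192 -> 16384 -> 32768 -> 65536 -> 131072 -> 262144 -> 524288 -> 1048576 -> 2097152 (stop, 2097152 >= 1143180)
Number of doublings = ceil(log2(1143180)) = 21


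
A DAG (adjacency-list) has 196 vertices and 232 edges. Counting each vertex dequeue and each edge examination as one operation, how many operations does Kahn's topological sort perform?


V = 196 (vertex processing)
E = 232 (edge processing)
V + E = 196 + 232 = 428


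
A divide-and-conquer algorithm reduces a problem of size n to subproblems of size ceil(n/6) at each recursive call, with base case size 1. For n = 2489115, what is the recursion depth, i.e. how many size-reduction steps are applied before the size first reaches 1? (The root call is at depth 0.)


Each step divides the size by 6 (rounding up); after k steps the size is ceil(n/6^k), which equals 1 exactly when 6^k >= n.
So the depth is the smallest k with 6^k >= 2489115, i.e. ceil(log_6(2489115)).
6^8 = 1679616 < 2489115 <= 10077696 = 6^9
Recursion depth = 9


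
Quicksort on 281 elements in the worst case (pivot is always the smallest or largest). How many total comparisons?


In the worst case, each partition step picks the worst pivot:
  Partition 1: 280 comparisons (n-1 elements to compare)
  Partition 2: 279 comparisons
  Partition 3: 278 comparisons
  Partition 4: 277 comparisons
  Partition 5: 276 comparisons
  ...
  Last partition: 0 comparisons
Total = (n-1) + (n-2) + ... + 1 + 0 = n*(n-1)/2
= 281*280/2 = 39340


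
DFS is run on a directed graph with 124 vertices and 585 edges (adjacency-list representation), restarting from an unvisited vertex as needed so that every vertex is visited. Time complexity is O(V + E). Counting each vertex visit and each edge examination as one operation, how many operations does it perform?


A full DFS traversal processes each vertex exactly once (push/pop on stack).
Each directed edge is examined once.
V = 124, E = 585
V + E = 709


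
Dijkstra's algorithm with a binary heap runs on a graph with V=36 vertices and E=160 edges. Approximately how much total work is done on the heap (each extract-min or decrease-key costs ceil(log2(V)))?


Dijkstra with a binary heap: each vertex is extracted once, each edge may relax once.
Each heap operation costs O(log V).
V + E = 36 + 160 = 196
ceil(log2(36)) = 6 (since 2^5 = 32 < 36 <= 64 = 2^6)
Total heap work = (V+E) * ceil(log2(V)) = 196 * 6 = 1176


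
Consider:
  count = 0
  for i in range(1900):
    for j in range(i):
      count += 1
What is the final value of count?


For each i, the inner loop runs i times:
  i=0: inner runs 0 times
  i=1: inner runs 1 time
  i=2: inner runs 2 times
  i=3: inner runs 3 times
  i=4: inner runs 4 times
  i=5: inner runs 5 times
  i=6: inner runs 6 times
  i=7: inner runs 7 times
  ...
Total = 0 + 1 + 2 + ... + 1899 = 1900*(1900-1)/2 = 1804050


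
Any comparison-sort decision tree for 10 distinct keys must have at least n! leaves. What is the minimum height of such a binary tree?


A binary decision tree of height h has at most 2^h leaves and needs at least n! of them, so h >= ceil(log2(n!)).
Compute 10! as a running product:
  x2 = 2, x3 = 6, x4 = 24, x5 = 120
  x6 = 720, x7 = 5040, x8 = 40320, x9 = 362880
  x10 = 3628800
10! = 3628800
Bracket between powers of 2:
  2^21 = 2097152 < 3628800 <= 4194304 = 2^22
So ceil(log2(10!)) = 22


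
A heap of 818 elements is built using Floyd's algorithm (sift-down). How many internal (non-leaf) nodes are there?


Leaf nodes occupy roughly half the array.
Sift-down is called for each internal node, starting from the last one.
Internal nodes = floor(n/2) = floor(818/2) = 409


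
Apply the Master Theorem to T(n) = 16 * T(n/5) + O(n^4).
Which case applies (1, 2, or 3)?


The Master Theorem: T(n) = a*T(n/b) + O(n^c)
  a = 16, b = 5, c = 4
log_b(a) = log_5(16) ~ 1.723
Compare b^c with a: 5^4 = 625 > 16, so c > log_b(a).
Since c > log_b(a), Case 3 applies.
T(n) = O(n^4)
Master Theorem case = 3


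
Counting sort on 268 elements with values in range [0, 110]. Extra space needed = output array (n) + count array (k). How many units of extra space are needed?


Output array size: 268 (to store sorted result)
Count array size: 111 (one slot per possible value, range 0 to 110)
Total extra space = 268 + 111 = 379


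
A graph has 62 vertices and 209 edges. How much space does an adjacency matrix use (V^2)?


Adjacency matrix: V x V grid of entries
Space = V^2 = 62^2 = 62 * 62 = 3844


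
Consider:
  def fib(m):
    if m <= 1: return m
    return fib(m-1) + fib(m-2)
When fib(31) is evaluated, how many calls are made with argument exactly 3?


Let N(m) = number of times fib(m) is called while evaluating fib(31).
N(31) = 1 (the initial call).
N(30) = 1 (only fib(31) calls it).
For 1 <= m <= 29: fib(m) is called by fib(m+1) and fib(m+2), so
  N(m) = N(m+1) + N(m+2).
fib(0) is called only by fib(2), so N(0) = N(2).
Walk down from m=31:
  N(31)=1, N(30)=1, N(29)=2, N(28)=3, N(27)=5, N(26)=8, N(25)=13, N(24)=21, N(23)=34, N(22)=55, N(21)=89, N(20)=144, N(19)=233, N(18)=377, N(17)=610, N(16)=987, N(15)=1597, N(14)=2584, N(13)=4181, N(12)=6765, N(11)=10946, N(10)=17711, N(9)=28657, N(8)=46368, N(7)=75025, N(6)=121393, N(5)=196418, N(4)=317811, N(3)=514229
N(3) = 514229


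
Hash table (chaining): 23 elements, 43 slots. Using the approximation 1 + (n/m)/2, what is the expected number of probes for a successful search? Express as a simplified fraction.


Computing expected probes:
alpha = 23/43
= 1 + alpha/2
= 1 + 23/(2*43)
= (2*43 + 23) / (2*43)
= 109/86


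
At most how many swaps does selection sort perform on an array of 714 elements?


Each of the 713 passes places one element in its final position.
Pass 1: swap minimum into position 0
Pass 2: swap minimum of remaining into position 1
...
Pass 713: last two elements, one swap
Maximum swaps = 714 - 1 = 713


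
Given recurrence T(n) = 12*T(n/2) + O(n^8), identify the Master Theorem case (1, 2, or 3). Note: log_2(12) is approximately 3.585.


Master Theorem parameters: a=12, b=2, c=8
log_b(a) = 3.585
Compare b^c with a: 2^8 = 256 > 12, so c > log_b(a).
Comparing c=8 vs log_b(a)=3.585:
8 > 3.585 => Case 3
Result: T(n) = O(n^8)
Master Theorem case = 3


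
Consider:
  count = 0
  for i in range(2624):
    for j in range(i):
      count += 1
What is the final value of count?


For each i, the inner loop runs i times:
  i=0: inner runs 0 times
  i=1: inner runs 1 time
  i=2: inner runs 2 times
  i=3: inner runs 3 times
  i=4: inner runs 4 times
  i=5: inner runs 5 times
  i=6: inner runs 6 times
  i=7: inner runs 7 times
  ...
Total = 0 + 1 + 2 + ... + 2623 = 2624*(2624-1)/2 = 3441376


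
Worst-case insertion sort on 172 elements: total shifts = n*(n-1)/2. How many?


Sum of shifts = 1 + 2 + 3 + ... + 171
= 172 * 171 / 2
= 29412 / 2
= 14706


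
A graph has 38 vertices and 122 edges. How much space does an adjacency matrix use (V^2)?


Adjacency matrix: V x V grid of entries
Space = V^2 = 38^2 = 38 * 38 = 1444


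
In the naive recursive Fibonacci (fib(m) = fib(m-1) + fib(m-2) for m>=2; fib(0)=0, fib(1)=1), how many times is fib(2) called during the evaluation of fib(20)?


Let N(m) = number of times fib(m) is called while evaluating fib(20).
N(20) = 1 (the initial call).
N(19) = 1 (only fib(20) calls it).
For 1 <= m <= 18: fib(m) is called by fib(m+1) and fib(m+2), so
  N(m) = N(m+1) + N(m+2).
fib(0) is called only by fib(2), so N(0) = N(2).
Walk down from m=20:
  N(20)=1, N(19)=1, N(18)=2, N(17)=3, N(16)=5, N(15)=8, N(14)=13, N(13)=21, N(12)=34, N(11)=55, N(10)=89, N(9)=144, N(8)=233, N(7)=377, N(6)=610, N(5)=987, N(4)=1597, N(3)=2584, N(2)=4181
N(2) = 4181


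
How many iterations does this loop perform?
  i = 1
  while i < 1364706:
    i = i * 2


The loop variable doubles each iteration:
i = 1 -> 2 -> 4 -> 8 -> 16 -> 32 -> 64 -> 128 -> 256 -> 512 -> 1024 -> 2048 -> 4096 -> 8192 -> 16384 -> 32768 -> 65536 -> 131072 -> 262144 -> 524288 -> 1048576 -> 2097152 (stop, 2097152 >= 1364706)
Number of doublings = ceil(log2(1364706)) = 21


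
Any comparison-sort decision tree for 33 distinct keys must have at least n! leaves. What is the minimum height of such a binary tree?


A binary decision tree of height h has at most 2^h leaves and needs at least n! of them, so h >= ceil(log2(n!)).
33! is far too large to multiply out, so use Stirling's series:
  ln(n!) ~ n ln n - n + (1/2) ln(2 pi n) + 1/(12n)  (error below 1/(360 n^3), negligible here)
  ln(33) = 3.4965076
  n ln n = 33 * 3.4965076 = 115.3848
  (1/2) ln(2 pi * 33) = (1/2) ln(207.3451) = 2.6672
  1/(12*33) = 0.0025
  ln(33!) ~ 115.3848 - 33 + 2.6672 + 0.0025 = 85.0545
Convert to base 2: log2(33!) = 85.0545 / ln 2 = 85.0545 / 0.69314718 = 122.7077
ceil(122.7077) = 123


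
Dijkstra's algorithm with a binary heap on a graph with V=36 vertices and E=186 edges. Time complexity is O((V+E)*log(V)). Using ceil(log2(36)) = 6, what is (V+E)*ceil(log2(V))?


Dijkstra with a binary heap: each vertex is extracted once, each edge may relax once.
Each heap operation costs O(log V).
V + E = 36 + 186 = 222
ceil(log2(36)) = 6 (since 2^5 = 32 < 36 <= 64 = 2^6)
Total heap work = (V+E) * ceil(log2(V)) = 222 * 6 = 1332


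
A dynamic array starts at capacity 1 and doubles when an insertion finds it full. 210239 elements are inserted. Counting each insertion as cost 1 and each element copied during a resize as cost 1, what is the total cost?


n = 210239
Insertion costs: 210239
Resizes copy 1, 2, 4, ... up to the largest power of 2 that is <= n-1 = 210238, i.e. 131072.
Copy costs = 1 + 2 + 4 + 8 + 16 + 32 + 64 + 128 + 256 + 512 + 1024 + 2048 + 4096 + 8192 + 16384 + 32768 + 65536 + 131072 = 262143
Total = 210239 + 262143 = 472382


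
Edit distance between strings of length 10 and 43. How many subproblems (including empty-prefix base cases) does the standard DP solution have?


The table includes base cases (empty prefixes).
Rows: (m+1) = 11
Columns: (n+1) = 44
Total = 11 * 44 = 484


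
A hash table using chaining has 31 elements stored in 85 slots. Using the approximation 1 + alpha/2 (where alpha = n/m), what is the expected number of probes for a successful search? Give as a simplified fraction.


Load factor alpha = n/m = 31/85
Expected probes = 1 + alpha/2 = 1 + 31/(2*85)
= 1 + 31/170
= 170/170 + 31/170
= 201/170


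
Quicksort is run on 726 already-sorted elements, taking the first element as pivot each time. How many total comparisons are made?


Sum of comparisons per partition:
725 + 724 + ... + 1 + 0
= 726 * (726 - 1) / 2
= 726 * 725 / 2
= 263175


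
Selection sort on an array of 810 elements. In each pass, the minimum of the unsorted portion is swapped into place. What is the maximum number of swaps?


Selection sort performs one swap per pass:
  Pass 1: find min in positions 0 to 809, swap with position 0
  Pass 2: find min in positions 1 to 809, swap with position 1
  Pass 3: find min in positions 2 to 809, swap with position 2
  Pass 4: find min in positions 3 to 809, swap with position 3
  Pass 5: find min in positions 4 to 809, swap with position 4
  ... (804 more passes)
Total passes (and swaps) = n - 1 = 810 - 1 = 809


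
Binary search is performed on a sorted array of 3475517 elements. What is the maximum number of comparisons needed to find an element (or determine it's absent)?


Binary search halves the search space each comparison:
  Step 1: search space = 3475517 -> 1737758
  Step 2: search space = 1737758 -> 868879
  Step 3: search space = 868879 -> 434439
  Step 4: search space = 434439 -> 217219
  Step 5: search space = 217219 -> 108609
  Step 6: search space = 108609 -> 54304
  Step 7: search space = 54304 -> 27152
  Step 8: search space = 27152 -> 13576
  Step 9: search space = 13576 -> 6788
  Step 10: search space = 6788 -> 3394
  Step 11: search space = 3394 -> 1697
  Step 12: search space = 1697 -> 848
  Step 13: search space = 848 -> 424
  Step 14: search space = 424 -> 212
  Step 15: search space = 212 -> 106
  Step 16: search space = 106 -> 53
  Step 17: search space = 53 -> 26
  Step 18: search space = 26 -> 13
  Step 19: search space = 13 -> 6
  Step 20: search space = 6 -> 3
  Step 21: search space = 3 -> 1
  Step 22: search space = 1 (final check)
Maximum comparisons = floor(log2(3475517)) + 1 = 21 + 1 = 22


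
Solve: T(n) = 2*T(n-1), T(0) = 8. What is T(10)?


Unrolling:
T(10) = 2*T(9) = 2^2*T(8) = ... = 2^10*T(0)
= 2^10 * 8
= 1024 * 8 = 8192


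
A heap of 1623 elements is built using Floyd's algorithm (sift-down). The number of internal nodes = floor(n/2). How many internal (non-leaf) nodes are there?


Leaf nodes occupy roughly half the array.
Sift-down is called for each internal node, starting from the last one.
Internal nodes = floor(n/2) = floor(1623/2) = 811


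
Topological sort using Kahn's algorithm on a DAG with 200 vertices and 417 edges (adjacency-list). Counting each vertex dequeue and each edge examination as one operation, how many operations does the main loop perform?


Kahn's algorithm:
  1. Compute in-degrees: O(V + E)
  2. Process queue: each vertex dequeued once (O(V))
     each edge examined once (O(E))
Total = V + E = 200 + 417 = 617


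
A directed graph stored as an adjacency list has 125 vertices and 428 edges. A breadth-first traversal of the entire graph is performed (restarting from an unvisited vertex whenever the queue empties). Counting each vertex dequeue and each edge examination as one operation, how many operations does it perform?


A full BFS traversal dequeues each vertex once and examines each edge once.
Vertex visits: 125
Edge visits: 428
V + E = 125 + 428 = 553


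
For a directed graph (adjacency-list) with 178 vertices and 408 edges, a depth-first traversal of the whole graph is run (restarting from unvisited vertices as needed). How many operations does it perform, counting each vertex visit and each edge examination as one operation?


A full DFS traversal visits each vertex once and examines each edge once.
V = 178
E = 408
Sum = 178 + 408 = 586


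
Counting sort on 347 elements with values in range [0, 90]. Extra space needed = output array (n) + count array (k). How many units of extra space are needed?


Output array size: 347 (to store sorted result)
Count array size: 91 (one slot per possible value, range 0 to 90)
Total extra space = 347 + 91 = 438


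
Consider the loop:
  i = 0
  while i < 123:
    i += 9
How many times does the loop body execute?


Starting at i = 0, each iteration adds 9.
Iterations until i >= 123:
  Iteration 1: i = 0 -> i = 9
  Iteration 2: i = 9 -> i = 18
  Iteration 3: i = 18 -> i = 27
  Iteration 4: i = 27 -> i = 36
  Iteration 5: i = 36 -> i = 45
  Iteration 6: i = 45 -> i = 54
  Iteration 7: i = 54 -> i = 63
  Iteration 8: i = 63 -> i = 72
  ... continuing ...
Total iterations = ceil(123/9) = 14


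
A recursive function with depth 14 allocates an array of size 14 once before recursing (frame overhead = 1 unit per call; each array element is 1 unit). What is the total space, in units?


Array allocation: 14 units (allocated once)
Stack frames: 14 deep * 1 per frame = 14 units
Total = 14 + 14 = 28


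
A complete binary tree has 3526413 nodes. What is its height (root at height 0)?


In a complete binary tree, level k holds nodes 2^k .. 2^(k+1)-1 (1-indexed).
Height = floor(log2(n)) = floor(log2(3526413)) = 21
Check: 2^21 = 2097152 <= 3526413 < 4194304 = 2^22


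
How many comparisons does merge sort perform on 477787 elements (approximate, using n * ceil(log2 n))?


Recursion depth: ceil(log2(477787)) = 19
Each recursion level merges n = 477787 elements
Total = 477787 * 19 = 9077953


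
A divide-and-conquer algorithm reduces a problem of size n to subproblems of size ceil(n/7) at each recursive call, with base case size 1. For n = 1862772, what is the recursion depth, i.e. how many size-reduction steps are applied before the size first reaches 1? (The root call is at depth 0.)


Each step divides the size by 7 (rounding up); after k steps the size is ceil(n/7^k), which equals 1 exactly when 7^k >= n.
So the depth is the smallest k with 7^k >= 1862772, i.e. ceil(log_7(1862772)).
7^7 = 823543 < 1862772 <= 5764801 = 7^8
Recursion depth = 8


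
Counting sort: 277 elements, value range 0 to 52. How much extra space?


n = 277 (output array)
k = 53 (count array for 53 distinct values)
Extra space = 277 + 53 = 330


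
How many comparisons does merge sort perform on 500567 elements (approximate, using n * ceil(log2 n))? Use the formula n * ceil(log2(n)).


Recursion depth: ceil(log2(500567)) = 19
Each recursion level merges n = 500567 elements
Total = 500567 * 19 = 9510773


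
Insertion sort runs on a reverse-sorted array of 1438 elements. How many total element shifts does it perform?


Sum of shifts = 1 + 2 + 3 + ... + 1437
= 1438 * 1437 / 2
= 2066406 / 2
= 1033203


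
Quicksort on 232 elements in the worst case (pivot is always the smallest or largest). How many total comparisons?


In the worst case, each partition step picks the worst pivot:
  Partition 1: 231 comparisons (n-1 elements to compare)
  Partition 2: 230 comparisons
  Partition 3: 229 comparisons
  Partition 4: 228 comparisons
  Partition 5: 227 comparisons
  ...
  Last partition: 0 comparisons
Total = (n-1) + (n-2) + ... + 1 + 0 = n*(n-1)/2
= 232*231/2 = 26796


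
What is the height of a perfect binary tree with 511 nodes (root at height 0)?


A perfect binary tree with 511 nodes:
  511 = 2^9 - 1
  Levels: 0, 1, ..., 8
  Height = 8


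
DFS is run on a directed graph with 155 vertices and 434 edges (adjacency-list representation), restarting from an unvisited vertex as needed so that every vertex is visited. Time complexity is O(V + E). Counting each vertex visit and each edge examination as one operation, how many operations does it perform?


A full DFS traversal processes each vertex exactly once (push/pop on stack).
Each directed edge is examined once.
V = 155, E = 434
V + E = 589


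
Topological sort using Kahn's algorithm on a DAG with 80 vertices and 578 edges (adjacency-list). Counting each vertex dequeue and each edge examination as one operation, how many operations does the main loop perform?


Kahn's algorithm:
  1. Compute in-degrees: O(V + E)
  2. Process queue: each vertex dequeued once (O(V))
     each edge examined once (O(E))
Total = V + E = 80 + 578 = 658


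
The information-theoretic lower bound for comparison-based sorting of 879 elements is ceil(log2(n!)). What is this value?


A binary decision tree of height h has at most 2^h leaves and needs at least n! of them, so h >= ceil(log2(n!)).
879! is far too large to multiply out, so use Stirling's series:
  ln(n!) ~ n ln n - n + (1/2) ln(2 pi n) + 1/(12n)  (error below 1/(360 n^3), negligible here)
  ln(879) = 6.7787849
  n ln n = 879 * 6.7787849 = 5958.5519
  (1/2) ln(2 pi * 879) = (1/2) ln(5522.9199) = 4.3083
  1/(12*879) = 0.0001
  ln(879!) ~ 5958.5519 - 879 + 4.3083 + 0.0001 = 5083.8603
Convert to base 2: log2(879!) = 5083.8603 / ln 2 = 5083.8603 / 0.69314718 = 7334.4600
ceil(7334.4600) = 7335


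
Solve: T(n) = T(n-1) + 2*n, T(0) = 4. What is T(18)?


Expanding the recurrence:
T(18) = T(17) + 2*18
       = T(16) + 2*17 + 2*18
       ...
       = T(0) + 2*(1 + 2 + ... + 18)
       = 4 + 2 * 18*19/2
       = 4 + 2 * 171
       = 4 + 342 = 346


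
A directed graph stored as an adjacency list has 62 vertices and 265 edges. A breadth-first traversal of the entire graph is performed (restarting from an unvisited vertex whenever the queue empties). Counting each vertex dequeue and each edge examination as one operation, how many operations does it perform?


A full BFS traversal dequeues each vertex once and examines each edge once.
Vertex visits: 62
Edge visits: 265
V + E = 62 + 265 = 327


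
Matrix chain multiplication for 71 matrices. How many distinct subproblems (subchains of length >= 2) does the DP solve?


Subproblems are indexed by (i, j) where i < j.
Number of such pairs = n*(n-1)/2
= 71 * 70 / 2
= 2485


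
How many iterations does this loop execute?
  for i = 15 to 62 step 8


The loop variable i takes values starting at 15 and increments by 8 each iteration.
Sequence: i = 15, 23, 31, 39, 47, 55
The upper bound 62 is inclusive, so the count is floor((last - first) / step) + 1:
floor((62 - 15) / 8) + 1 = floor(47/8) + 1 = 5 + 1 = 6


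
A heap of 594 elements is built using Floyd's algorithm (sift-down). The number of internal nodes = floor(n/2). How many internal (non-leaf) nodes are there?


Leaf nodes occupy roughly half the array.
Sift-down is called for each internal node, starting from the last one.
Internal nodes = floor(n/2) = floor(594/2) = 297


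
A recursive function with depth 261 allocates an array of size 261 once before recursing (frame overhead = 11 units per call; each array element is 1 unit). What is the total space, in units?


Array allocation: 261 units (allocated once)
Stack frames: 261 deep * 11 per frame = 2871 units
Total = 261 + 2871 = 3132


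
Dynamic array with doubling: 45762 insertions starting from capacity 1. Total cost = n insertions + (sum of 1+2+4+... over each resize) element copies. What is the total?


n = 45762
Insertion costs: 45762
Resizes copy 1, 2, 4, ... up to the largest power of 2 that is <= n-1 = 45761, i.e. 32768.
Copy costs = 1 + 2 + 4 + 8 + 16 + 32 + 64 + 128 + 256 + 512 + 1024 + 2048 + 4096 + 8192 + 16384 + 32768 = 65535
Total = 45762 + 65535 = 111297


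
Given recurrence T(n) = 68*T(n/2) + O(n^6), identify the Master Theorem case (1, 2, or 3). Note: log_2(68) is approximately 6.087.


Master Theorem parameters: a=68, b=2, c=6
log_b(a) = 6.087
Compare b^c with a: 2^6 = 64 < 68, so c < log_b(a).
Comparing c=6 vs log_b(a)=6.087:
6 < 6.087 => Case 1
Result: T(n) = O(n^(log_2 68)) ~ O(n^6.087)
Master Theorem case = 1


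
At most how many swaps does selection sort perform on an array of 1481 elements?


Each of the 1480 passes places one element in its final position.
Pass 1: swap minimum into position 0
Pass 2: swap minimum of remaining into position 1
...
Pass 1480: last two elements, one swap
Maximum swaps = 1481 - 1 = 1480


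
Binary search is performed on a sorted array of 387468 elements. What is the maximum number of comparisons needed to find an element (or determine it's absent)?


Binary search halves the search space each comparison:
  Step 1: search space = 387468 -> 193734
  Step 2: search space = 193734 -> 96867
  Step 3: search space = 96867 -> 48433
  Step 4: search space = 48433 -> 24216
  Step 5: search space = 24216 -> 12108
  Step 6: search space = 12108 -> 6054
  Step 7: search space = 6054 -> 3027
  Step 8: search space = 3027 -> 1513
  Step 9: search space = 1513 -> 756
  Step 10: search space = 756 -> 378
  Step 11: search space = 378 -> 189
  Step 12: search space = 189 -> 94
  Step 13: search space = 94 -> 47
  Step 14: search space = 47 -> 23
  Step 15: search space = 23 -> 11
  Step 16: search space = 11 -> 5
  Step 17: search space = 5 -> 2
  Step 18: search space = 2 -> 1
  Step 19: search space = 1 (final check)
Maximum comparisons = floor(log2(387468)) + 1 = 18 + 1 = 19


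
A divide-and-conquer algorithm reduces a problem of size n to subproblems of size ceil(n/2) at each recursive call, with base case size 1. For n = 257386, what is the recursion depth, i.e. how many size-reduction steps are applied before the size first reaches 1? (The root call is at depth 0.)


Each step divides the size by 2 (rounding up); after k steps the size is ceil(n/2^k), which equals 1 exactly when 2^k >= n.
So the depth is the smallest k with 2^k >= 257386, i.e. ceil(log_2(257386)).
2^17 = 131072 < 257386 <= 262144 = 2^18
Recursion depth = 18


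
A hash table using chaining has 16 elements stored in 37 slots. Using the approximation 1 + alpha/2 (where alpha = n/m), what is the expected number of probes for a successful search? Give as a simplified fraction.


Load factor alpha = n/m = 16/37
Expected probes = 1 + alpha/2 = 1 + 16/(2*37)
= 1 + 16/74
= 74/74 + 16/74
= 90/74
Simplify: 45/37


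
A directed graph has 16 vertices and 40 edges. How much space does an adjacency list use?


Adjacency list: one list head per vertex + one entry per edge
Vertex heads: 16
Edge entries: 40
Total = 16 + 40 = 56


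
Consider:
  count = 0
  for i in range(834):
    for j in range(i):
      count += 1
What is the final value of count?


For each i, the inner loop runs i times:
  i=0: inner runs 0 times
  i=1: inner runs 1 time
  i=2: inner runs 2 times
  i=3: inner runs 3 times
  i=4: inner runs 4 times
  i=5: inner runs 5 times
  i=6: inner runs 6 times
  i=7: inner runs 7 times
  ...
Total = 0 + 1 + 2 + ... + 833 = 834*(834-1)/2 = 347361


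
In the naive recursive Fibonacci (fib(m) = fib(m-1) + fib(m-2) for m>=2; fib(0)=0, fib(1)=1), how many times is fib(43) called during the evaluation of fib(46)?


Let N(m) = number of times fib(m) is called while evaluating fib(46).
N(46) = 1 (the initial call).
N(45) = 1 (only fib(46) calls it).
For 1 <= m <= 44: fib(m) is called by fib(m+1) and fib(m+2), so
  N(m) = N(m+1) + N(m+2).
fib(0) is called only by fib(2), so N(0) = N(2).
Walk down from m=46:
  N(46)=1, N(45)=1, N(44)=2, N(43)=3
N(43) = 3


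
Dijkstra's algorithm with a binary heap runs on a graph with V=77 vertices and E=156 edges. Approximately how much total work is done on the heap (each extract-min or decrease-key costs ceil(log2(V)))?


Dijkstra with a binary heap: each vertex is extracted once, each edge may relax once.
Each heap operation costs O(log V).
V + E = 77 + 156 = 233
ceil(log2(77)) = 7 (since 2^6 = 64 < 77 <= 128 = 2^7)
Total heap work = (V+E) * ceil(log2(V)) = 233 * 7 = 1631


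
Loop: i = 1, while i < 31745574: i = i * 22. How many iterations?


i multiplies by 22 each step:
i = 1 -> 22 -> 484 -> 10648 -> 234256 -> 5153632 -> 113379904 (stop)
Iterations = ceil(log_22(31745574)) = 6


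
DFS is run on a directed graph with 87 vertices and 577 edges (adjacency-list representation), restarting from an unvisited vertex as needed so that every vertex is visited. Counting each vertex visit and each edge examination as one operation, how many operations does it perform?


A full DFS traversal processes each vertex exactly once (push/pop on stack).
Each directed edge is examined once.
V = 87, E = 577
V + E = 664


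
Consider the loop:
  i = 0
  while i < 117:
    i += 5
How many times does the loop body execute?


Starting at i = 0, each iteration adds 5.
Iterations until i >= 117:
  Iteration 1: i = 0 -> i = 5
  Iteration 2: i = 5 -> i = 10
  Iteration 3: i = 10 -> i = 15
  Iteration 4: i = 15 -> i = 20
  Iteration 5: i = 20 -> i = 25
  Iteration 6: i = 25 -> i = 30
  Iteration 7: i = 30 -> i = 35
  Iteration 8: i = 35 -> i = 40
  ... continuing ...
Total iterations = ceil(117/5) = 24


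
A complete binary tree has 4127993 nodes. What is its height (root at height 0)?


In a complete binary tree, level k holds nodes 2^k .. 2^(k+1)-1 (1-indexed).
Height = floor(log2(n)) = floor(log2(4127993)) = 21
Check: 2^21 = 2097152 <= 4127993 < 4194304 = 2^22


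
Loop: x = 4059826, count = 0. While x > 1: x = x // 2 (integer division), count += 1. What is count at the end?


The variable x halves each step:
x = 4059826 -> 2029913 -> 1014956 -> 507478 -> 253739 -> 126869 -> 63434 -> 31717 -> 15858 -> 7929 -> 3964 -> 1982 -> 991 -> 495 -> 247 -> 123 -> 61 -> 30 -> 15 -> 7 -> 3 -> 1
Number of halvings = floor(log2(4059826)) = 21


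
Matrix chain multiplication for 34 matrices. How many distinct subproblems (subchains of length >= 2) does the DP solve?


Subproblems are indexed by (i, j) where i < j.
Number of such pairs = n*(n-1)/2
= 34 * 33 / 2
= 561


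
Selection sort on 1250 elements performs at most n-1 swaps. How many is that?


Each of the 1249 passes places one element in its final position.
Pass 1: swap minimum into position 0
Pass 2: swap minimum of remaining into position 1
...
Pass 1249: last two elements, one swap
Maximum swaps = 1250 - 1 = 1249


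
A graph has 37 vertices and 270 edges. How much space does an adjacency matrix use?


Adjacency matrix: V x V grid of entries
Space = V^2 = 37^2 = 37 * 37 = 1369


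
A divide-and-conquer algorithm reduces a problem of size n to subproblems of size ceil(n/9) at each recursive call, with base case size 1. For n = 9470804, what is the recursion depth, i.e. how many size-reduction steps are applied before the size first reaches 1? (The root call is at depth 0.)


Each step divides the size by 9 (rounding up); after k steps the size is ceil(n/9^k), which equals 1 exactly when 9^k >= n.
So the depth is the smallest k with 9^k >= 9470804, i.e. ceil(log_9(9470804)).
9^7 = 4782969 < 9470804 <= 43046721 = 9^8
Recursion depth = 8


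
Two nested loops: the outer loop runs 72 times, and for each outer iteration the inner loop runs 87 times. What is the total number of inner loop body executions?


Outer loop: 72 iterations
Inner loop: 87 iterations per outer iteration
Total = 72 * 87 = 6264


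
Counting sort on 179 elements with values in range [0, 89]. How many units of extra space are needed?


Output array size: 179 (to store sorted result)
Count array size: 90 (one slot per possible value, range 0 to 89)
Total extra space = 179 + 90 = 269


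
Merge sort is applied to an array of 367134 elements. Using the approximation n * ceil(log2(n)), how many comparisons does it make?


Merge sort divides the array into halves recursively.
Number of levels = ceil(log2(367134)) = 19
At each level, approximately n = 367134 comparisons are needed for merging.
Total comparisons ~ n * ceil(log2(n)) = 367134 * 19 = 6975546


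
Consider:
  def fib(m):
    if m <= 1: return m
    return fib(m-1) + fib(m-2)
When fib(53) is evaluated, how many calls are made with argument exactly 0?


Let N(m) = number of times fib(m) is called while evaluating fib(53).
N(53) = 1 (the initial call).
N(52) = 1 (only fib(53) calls it).
For 1 <= m <= 51: fib(m) is called by fib(m+1) and fib(m+2), so
  N(m) = N(m+1) + N(m+2).
fib(0) is called only by fib(2), so N(0) = N(2).
Walk down from m=53:
  N(53)=1, N(52)=1, N(51)=2, N(50)=3, N(49)=5, N(48)=8, N(47)=13, N(46)=21, N(45)=34, N(44)=55, N(43)=89, N(42)=144, N(41)=233, N(40)=377, N(39)=610, N(38)=987, N(37)=1597, N(36)=2584, N(35)=4181, N(34)=6765, N(33)=10946, N(32)=17711, N(31)=28657, N(30)=46368, N(29)=75025, N(28)=121393, N(27)=196418, N(26)=317811, N(25)=514229, N(24)=832040, N(23)=1346269, N(22)=2178309, N(21)=3524578, N(20)=5702887, N(19)=9227465, N(18)=14930352, N(17)=24157817, N(16)=39088169, N(15)=63245986, N(14)=102334155, N(13)=165580141, N(12)=267914296, N(11)=433494437, N(10)=701408733, N(9)=1134903170, N(8)=1836311903, N(7)=2971215073, N(6)=4807526976, N(5)=7778742049, N(4)=12586269025, N(3)=20365011074, N(2)=32951280099, N(1)=53316291173, N(0)=N(2)=32951280099
N(0) = 32951280099


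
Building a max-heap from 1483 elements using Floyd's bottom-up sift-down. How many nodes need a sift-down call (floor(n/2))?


In a heap of 1483 elements (0-indexed array):
  Last element index: 1482
  Parent of last element: floor((1482 - 1) / 2) = 740
  Internal nodes: indices 0 to 740
  Count = floor(1483/2) = 741


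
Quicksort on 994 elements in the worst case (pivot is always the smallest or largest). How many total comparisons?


In the worst case, each partition step picks the worst pivot:
  Partition 1: 993 comparisons (n-1 elements to compare)
  Partition 2: 992 comparisons
  Partition 3: 991 comparisons
  Partition 4: 990 comparisons
  Partition 5: 989 comparisons
  ...
  Last partition: 0 comparisons
Total = (n-1) + (n-2) + ... + 1 + 0 = n*(n-1)/2
= 994*993/2 = 493521


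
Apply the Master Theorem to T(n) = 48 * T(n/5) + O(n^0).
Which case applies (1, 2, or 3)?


The Master Theorem: T(n) = a*T(n/b) + O(n^c)
  a = 48, b = 5, c = 0
log_b(a) = log_5(48) ~ 2.405
Compare b^c with a: 5^0 = 1 < 48, so c < log_b(a).
Since c < log_b(a), Case 1 applies.
T(n) = O(n^(log_5 48)) ~ O(n^2.405)
Master Theorem case = 1


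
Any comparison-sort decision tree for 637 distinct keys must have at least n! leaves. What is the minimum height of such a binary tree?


A binary decision tree of height h has at most 2^h leaves and needs at least n! of them, so h >= ceil(log2(n!)).
637! is far too large to multiply out, so use Stirling's series:
  ln(n!) ~ n ln n - n + (1/2) ln(2 pi n) + 1/(12n)  (error below 1/(360 n^3), negligible here)
  ln(637) = 6.4567697
  n ln n = 637 * 6.4567697 = 4112.9623
  (1/2) ln(2 pi * 637) = (1/2) ln(4002.3890) = 4.1473
  1/(12*637) = 0.0001
  ln(637!) ~ 4112.9623 - 637 + 4.1473 + 0.0001 = 3480.1097
Convert to base 2: log2(637!) = 3480.1097 / ln 2 = 3480.1097 / 0.69314718 = 5020.7370
ceil(5020.7370) = 5021


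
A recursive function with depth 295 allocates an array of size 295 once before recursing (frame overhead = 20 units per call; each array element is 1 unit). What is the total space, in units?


Array allocation: 295 units (allocated once)
Stack frames: 295 deep * 20 per frame = 5900 units
Total = 295 + 5900 = 6195


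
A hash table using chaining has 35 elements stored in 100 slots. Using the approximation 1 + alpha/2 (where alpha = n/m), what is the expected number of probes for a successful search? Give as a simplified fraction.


Load factor alpha = n/m = 35/100
Expected probes = 1 + alpha/2 = 1 + 35/(2*100)
= 1 + 35/200
= 200/200 + 35/200
= 235/200
Simplify: 47/40


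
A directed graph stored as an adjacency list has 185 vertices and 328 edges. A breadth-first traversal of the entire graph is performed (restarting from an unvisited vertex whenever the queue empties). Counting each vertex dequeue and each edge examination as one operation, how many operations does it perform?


A full BFS traversal dequeues each vertex once and examines each edge once.
Vertex visits: 185
Edge visits: 328
V + E = 185 + 328 = 513


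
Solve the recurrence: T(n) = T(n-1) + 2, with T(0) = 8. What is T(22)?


Unrolling the recurrence:
T(22) = T(21) + 2
       = T(20) + 2 + 2
       = T(19) + 2*3
       ...
       = T(0) + 2*22
       = 8 + 44 = 52


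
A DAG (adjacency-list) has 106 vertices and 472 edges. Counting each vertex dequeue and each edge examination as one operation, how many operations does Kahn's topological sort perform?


V = 106 (vertex processing)
E = 472 (edge processing)
V + E = 106 + 472 = 578


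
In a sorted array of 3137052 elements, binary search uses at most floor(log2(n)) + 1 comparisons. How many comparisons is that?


Halving sequence: 3137052 -> 1568526 -> 784263 -> 392131 -> 196065 -> 98032 -> 49016 -> 24508 -> 12254 -> 6127 -> 3063 -> 1531 -> 765 -> 382 -> 191 -> 95 -> 47 -> 23 -> 11 -> 5 -> 2 -> 1
Number of halvings = 21
Max comparisons = 21 + 1 = 22


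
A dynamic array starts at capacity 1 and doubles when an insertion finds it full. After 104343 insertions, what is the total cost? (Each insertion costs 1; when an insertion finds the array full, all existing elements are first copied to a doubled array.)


Insertion cost: 104343 (one per element)
Resizes occur just before inserting elements 2, 3, 5, 9, ...
Elements copied at each resize: 1 + 2 + 4 + 8 + 16 + 32 + 64 + 128 + 256 + 512 + 1024 + 2048 + 4096 + 8192 + 16384 + 32768 + 65536
Sum of copies = 131071 (geometric series: 2^k - 1)
Total = 104343 + 131071 = 235414


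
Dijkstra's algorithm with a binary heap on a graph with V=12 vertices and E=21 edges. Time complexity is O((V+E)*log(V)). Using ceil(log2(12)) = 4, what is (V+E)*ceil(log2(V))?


Dijkstra with a binary heap: each vertex is extracted once, each edge may relax once.
Each heap operation costs O(log V).
V + E = 12 + 21 = 33
ceil(log2(12)) = 4 (since 2^3 = 8 < 12 <= 16 = 2^4)
Total heap work = (V+E) * ceil(log2(V)) = 33 * 4 = 132


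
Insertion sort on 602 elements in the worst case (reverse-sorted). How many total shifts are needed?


In the worst case (reverse-sorted), each element shifts past all previous:
  Element 1: 1 shifts
  Element 2: 2 shifts
  Element 3: 3 shifts
  Element 4: 4 shifts
  Element 5: 5 shifts
  ...
  Element 601: 601 shifts
Total = 1 + 2 + ... + 601
= 602*(602-1)/2 = 180901


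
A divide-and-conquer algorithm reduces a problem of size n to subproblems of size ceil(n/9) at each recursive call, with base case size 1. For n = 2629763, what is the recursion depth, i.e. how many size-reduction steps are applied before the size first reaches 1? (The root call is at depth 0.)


Each step divides the size by 9 (rounding up); after k steps the size is ceil(n/9^k), which equals 1 exactly when 9^k >= n.
So the depth is the smallest k with 9^k >= 2629763, i.e. ceil(log_9(2629763)).
9^6 = 531441 < 2629763 <= 4782969 = 9^7
Recursion depth = 7


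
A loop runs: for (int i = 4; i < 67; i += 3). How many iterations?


Loop starts at i = 4, increments by 3, stops when i >= 67.
Number of iterations = ceil((67 - 4) / 3)
= ceil(63 / 3)
= 21


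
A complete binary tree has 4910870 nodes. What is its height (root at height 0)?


In a complete binary tree, level k holds nodes 2^k .. 2^(k+1)-1 (1-indexed).
Height = floor(log2(n)) = floor(log2(4910870)) = 22
Check: 2^22 = 4194304 <= 4910870 < 8388608 = 2^23


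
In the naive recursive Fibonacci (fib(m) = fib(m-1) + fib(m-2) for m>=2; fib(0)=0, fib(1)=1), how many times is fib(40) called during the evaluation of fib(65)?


Let N(m) = number of times fib(m) is called while evaluating fib(65).
N(65) = 1 (the initial call).
N(64) = 1 (only fib(65) calls it).
For 1 <= m <= 63: fib(m) is called by fib(m+1) and fib(m+2), so
  N(m) = N(m+1) + N(m+2).
fib(0) is called only by fib(2), so N(0) = N(2).
Walk down from m=65:
  N(65)=1, N(64)=1, N(63)=2, N(62)=3, N(61)=5, N(60)=8, N(59)=13, N(58)=21, N(57)=34, N(56)=55, N(55)=89, N(54)=144, N(53)=233, N(52)=377, N(51)=610, N(50)=987, N(49)=1597, N(48)=2584, N(47)=4181, N(46)=6765, N(45)=10946, N(44)=17711, N(43)=28657, N(42)=46368, N(41)=75025, N(40)=121393
N(40) = 121393
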